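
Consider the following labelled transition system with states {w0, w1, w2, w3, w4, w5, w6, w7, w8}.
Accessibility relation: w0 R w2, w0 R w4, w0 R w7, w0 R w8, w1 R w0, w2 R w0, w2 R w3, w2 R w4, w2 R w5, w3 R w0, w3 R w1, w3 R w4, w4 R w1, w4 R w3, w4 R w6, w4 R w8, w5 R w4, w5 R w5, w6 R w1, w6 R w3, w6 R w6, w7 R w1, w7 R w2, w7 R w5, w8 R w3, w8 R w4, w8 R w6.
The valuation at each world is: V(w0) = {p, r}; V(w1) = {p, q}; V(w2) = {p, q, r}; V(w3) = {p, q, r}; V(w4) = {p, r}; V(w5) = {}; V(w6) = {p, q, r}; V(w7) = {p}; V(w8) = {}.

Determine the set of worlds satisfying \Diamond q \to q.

Let φ = \Diamond q \to q. Evaluate φ at each world:
  w0 (successors {w2, w4, w7, w8}): φ is false.
  w1 (successors {w0}): φ is true.
  w2 (successors {w0, w3, w4, w5}): φ is true.
  w3 (successors {w0, w1, w4}): φ is true.
  w4 (successors {w1, w3, w6, w8}): φ is false.
  w5 (successors {w4, w5}): φ is true.
  w6 (successors {w1, w3, w6}): φ is true.
  w7 (successors {w1, w2, w5}): φ is false.
  w8 (successors {w3, w4, w6}): φ is false.
For instance, at w4:
  At w4: \Diamond q is true, q is false, so \Diamond q \to q is false.
    At w4: \Diamond q requires q at some successor in {w1, w3, w6, w8}.
      q holds at w1, so \Diamond q is true at w4.
Satisfying worlds: {w1, w2, w3, w5, w6}

w1, w2, w3, w5, w6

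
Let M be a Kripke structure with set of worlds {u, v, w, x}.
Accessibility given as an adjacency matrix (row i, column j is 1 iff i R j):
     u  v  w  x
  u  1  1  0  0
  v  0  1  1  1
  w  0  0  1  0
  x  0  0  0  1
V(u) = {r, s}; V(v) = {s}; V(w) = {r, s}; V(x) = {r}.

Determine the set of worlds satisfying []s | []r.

u, w, x

Let φ = []s | []r. Evaluate φ at each world:
  u (successors {u, v}): φ is true.
  v (successors {v, w, x}): φ is false.
  w (successors {w}): φ is true.
  x (successors {x}): φ is true.
For instance, at u:
  At u: []s is true, []r is false, so []s | []r is true.
    At u: []s requires s at every successor {u, v}.
      At u: s is true.
      At v: s is true.
    So []s is true at u.
    At u: []r requires r at every successor {u, v}.
      r fails at v, so []r is false at u.
Satisfying worlds: {u, w, x}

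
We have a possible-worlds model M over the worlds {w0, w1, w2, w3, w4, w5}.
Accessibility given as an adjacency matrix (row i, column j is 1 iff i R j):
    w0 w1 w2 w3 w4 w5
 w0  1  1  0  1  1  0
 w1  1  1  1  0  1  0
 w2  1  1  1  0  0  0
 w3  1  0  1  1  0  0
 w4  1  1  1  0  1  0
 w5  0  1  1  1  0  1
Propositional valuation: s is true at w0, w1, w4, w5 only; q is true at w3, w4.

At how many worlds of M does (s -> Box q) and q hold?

1

Let φ = (s -> Box q) and q. Evaluate φ at each world:
  w0 (successors {w0, w1, w3, w4}): φ is false.
  w1 (successors {w0, w1, w2, w4}): φ is false.
  w2 (successors {w0, w1, w2}): φ is false.
  w3 (successors {w0, w2, w3}): φ is true.
  w4 (successors {w0, w1, w2, w4}): φ is false.
  w5 (successors {w1, w2, w3, w5}): φ is false.
For instance, at w3:
  At w3: s -> Box q is true, q is true, so (s -> Box q) and q is true.
    At w3: s is false, Box q is false, so s -> Box q is true.
      At w3: Box q requires q at every successor {w0, w2, w3}.
        q fails at w0, so Box q is false at w3.
Satisfying worlds: {w3}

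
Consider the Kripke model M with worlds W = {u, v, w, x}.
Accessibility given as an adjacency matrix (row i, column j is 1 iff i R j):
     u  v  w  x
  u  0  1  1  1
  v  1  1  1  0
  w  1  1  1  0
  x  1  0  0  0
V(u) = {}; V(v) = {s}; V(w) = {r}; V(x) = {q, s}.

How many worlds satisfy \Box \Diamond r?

3

Let φ = \Box \Diamond r. Evaluate φ at each world:
  u (successors {v, w, x}): φ is false.
  v (successors {u, v, w}): φ is true.
  w (successors {u, v, w}): φ is true.
  x (successors {u}): φ is true.
For instance, at u:
  At u: \Box \Diamond r requires \Diamond r at every successor {v, w, x}.
    \Diamond r fails at x, so \Box \Diamond r is false at u.
      At x: \Diamond r requires r at some successor in {u}.
        At u: r is false.
      So \Diamond r is false at x.
Satisfying worlds: {v, w, x}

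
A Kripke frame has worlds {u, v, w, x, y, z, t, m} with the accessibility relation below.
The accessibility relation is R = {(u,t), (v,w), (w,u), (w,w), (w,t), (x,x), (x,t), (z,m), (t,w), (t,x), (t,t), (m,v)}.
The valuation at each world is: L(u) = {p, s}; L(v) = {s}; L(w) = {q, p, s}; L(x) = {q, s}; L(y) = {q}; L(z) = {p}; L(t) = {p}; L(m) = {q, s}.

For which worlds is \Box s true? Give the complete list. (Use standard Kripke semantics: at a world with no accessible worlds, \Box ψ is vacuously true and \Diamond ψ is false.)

Let φ = \Box s. Evaluate φ at each world:
  u (successors {t}): φ is false.
  v (successors {w}): φ is true.
  w (successors {u, w, t}): φ is false.
  x (successors {x, t}): φ is false.
  y (successors ∅): φ is true.
  z (successors {m}): φ is true.
  t (successors {w, x, t}): φ is false.
  m (successors {v}): φ is true.
For instance, at x:
  At x: \Box s requires s at every successor {x, t}.
    s fails at t, so \Box s is false at x.
Satisfying worlds: {v, y, z, m}

v, y, z, m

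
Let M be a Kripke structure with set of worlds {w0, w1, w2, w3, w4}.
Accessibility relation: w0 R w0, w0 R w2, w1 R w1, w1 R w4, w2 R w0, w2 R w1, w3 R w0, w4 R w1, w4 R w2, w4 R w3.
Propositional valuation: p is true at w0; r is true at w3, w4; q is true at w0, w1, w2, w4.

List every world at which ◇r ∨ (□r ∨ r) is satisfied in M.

w1, w3, w4

Recall that □ψ holds at a world iff ψ holds at every accessible world, and ◇ψ holds iff ψ holds at some accessible world.
Let φ = ◇r ∨ (□r ∨ r). Evaluate φ at each world:
  w0 (successors {w0, w2}): φ is false.
  w1 (successors {w1, w4}): φ is true.
  w2 (successors {w0, w1}): φ is false.
  w3 (successors {w0}): φ is true.
  w4 (successors {w1, w2, w3}): φ is true.
For instance, at w0:
  At w0: ◇r is false, □r ∨ r is false, so ◇r ∨ (□r ∨ r) is false.
    At w0: ◇r requires r at some successor in {w0, w2}.
      At w0: r is false.
      At w2: r is false.
    So ◇r is false at w0.
    At w0: □r is false, r is false, so □r ∨ r is false.
      At w0: □r requires r at every successor {w0, w2}.
        r fails at w0, so □r is false at w0.
Satisfying worlds: {w1, w3, w4}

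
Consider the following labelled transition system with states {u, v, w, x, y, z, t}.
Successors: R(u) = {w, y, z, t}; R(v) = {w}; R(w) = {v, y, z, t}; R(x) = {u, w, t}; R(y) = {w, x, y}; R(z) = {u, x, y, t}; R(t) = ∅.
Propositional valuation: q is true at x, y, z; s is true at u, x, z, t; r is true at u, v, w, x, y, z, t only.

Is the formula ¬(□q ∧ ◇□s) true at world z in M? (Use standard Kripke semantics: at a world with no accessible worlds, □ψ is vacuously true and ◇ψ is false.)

At z: □q ∧ ◇□s is false, so ¬(□q ∧ ◇□s) is true.
  At z: □q is false, ◇□s is true, so □q ∧ ◇□s is false.
    At z: □q requires q at every successor {u, x, y, t}.
      q fails at u, so □q is false at z.
    At z: ◇□s requires □s at some successor in {u, x, y, t}.
      □s holds at t, so ◇□s is true at z.

Yes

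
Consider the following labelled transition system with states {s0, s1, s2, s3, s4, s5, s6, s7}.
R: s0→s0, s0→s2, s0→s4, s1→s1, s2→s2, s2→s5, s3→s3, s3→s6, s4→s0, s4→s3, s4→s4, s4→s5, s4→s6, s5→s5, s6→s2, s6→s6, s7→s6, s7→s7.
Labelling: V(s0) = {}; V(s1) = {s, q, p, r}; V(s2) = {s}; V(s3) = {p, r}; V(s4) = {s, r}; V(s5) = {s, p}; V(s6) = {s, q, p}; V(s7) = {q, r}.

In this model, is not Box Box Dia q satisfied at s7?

Recall that Box ψ holds at a world iff ψ holds at every accessible world, and Dia ψ holds iff ψ holds at some accessible world.
At s7: Box Box Dia q is false, so not Box Box Dia q is true.
  At s7: Box Box Dia q requires Box Dia q at every successor {s6, s7}.
    Box Dia q fails at s6, so Box Box Dia q is false at s7.
      At s6: Box Dia q requires Dia q at every successor {s2, s6}.
        Dia q fails at s2, so Box Dia q is false at s6.

Yes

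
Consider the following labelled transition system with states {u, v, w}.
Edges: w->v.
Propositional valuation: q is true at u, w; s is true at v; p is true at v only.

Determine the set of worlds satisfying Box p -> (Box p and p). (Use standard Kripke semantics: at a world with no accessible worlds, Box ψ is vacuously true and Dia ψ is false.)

v

Let φ = Box p -> (Box p and p). Evaluate φ at each world:
  u (successors ∅): φ is false.
  v (successors ∅): φ is true.
  w (successors {v}): φ is false.
For instance, at w:
  At w: Box p is true, Box p and p is false, so Box p -> (Box p and p) is false.
    At w: Box p requires p at every successor {v}.
      At v: p is true.
    So Box p is true at w.
    At w: Box p is true, p is false, so Box p and p is false.
      At w: Box p requires p at every successor {v}.
        At v: p is true.
      So Box p is true at w.
Satisfying worlds: {v}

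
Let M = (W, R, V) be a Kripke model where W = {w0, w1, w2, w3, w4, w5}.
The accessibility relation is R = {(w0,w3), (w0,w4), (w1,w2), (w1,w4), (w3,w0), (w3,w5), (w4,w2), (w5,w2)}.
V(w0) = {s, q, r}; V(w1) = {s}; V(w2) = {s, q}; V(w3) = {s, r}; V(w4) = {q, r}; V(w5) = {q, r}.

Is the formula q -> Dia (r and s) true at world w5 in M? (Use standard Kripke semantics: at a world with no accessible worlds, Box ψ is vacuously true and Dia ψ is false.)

No

At w5: q is true, Dia (r and s) is false, so q -> Dia (r and s) is false.
  At w5: Dia (r and s) requires r and s at some successor in {w2}.
    At w2: r and s is false.
  So Dia (r and s) is false at w5.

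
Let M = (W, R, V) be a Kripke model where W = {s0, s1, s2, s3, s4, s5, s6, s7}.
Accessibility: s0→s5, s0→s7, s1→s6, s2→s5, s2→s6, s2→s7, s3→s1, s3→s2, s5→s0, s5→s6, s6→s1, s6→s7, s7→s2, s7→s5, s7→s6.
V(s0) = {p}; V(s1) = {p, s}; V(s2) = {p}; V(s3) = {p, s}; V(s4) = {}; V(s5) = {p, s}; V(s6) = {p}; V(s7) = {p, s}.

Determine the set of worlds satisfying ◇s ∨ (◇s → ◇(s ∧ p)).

s0, s1, s2, s3, s4, s5, s6, s7

Let φ = ◇s ∨ (◇s → ◇(s ∧ p)). Evaluate φ at each world:
  s0 (successors {s5, s7}): φ is true.
  s1 (successors {s6}): φ is true.
  s2 (successors {s5, s6, s7}): φ is true.
  s3 (successors {s1, s2}): φ is true.
  s4 (successors ∅): φ is true.
  s5 (successors {s0, s6}): φ is true.
  s6 (successors {s1, s7}): φ is true.
  s7 (successors {s2, s5, s6}): φ is true.
For instance, at s5:
  At s5: ◇s is false, ◇s → ◇(s ∧ p) is true, so ◇s ∨ (◇s → ◇(s ∧ p)) is true.
    At s5: ◇s requires s at some successor in {s0, s6}.
      At s0: s is false.
      At s6: s is false.
    So ◇s is false at s5.
    At s5: ◇s is false, ◇(s ∧ p) is false, so ◇s → ◇(s ∧ p) is true.
      At s5: ◇s requires s at some successor in {s0, s6}.
        At s0: s is false.
        At s6: s is false.
      So ◇s is false at s5.
      At s5: ◇(s ∧ p) requires s ∧ p at some successor in {s0, s6}.
        At s0: s ∧ p is false.
        At s6: s ∧ p is false.
      So ◇(s ∧ p) is false at s5.
Satisfying worlds: {s0, s1, s2, s3, s4, s5, s6, s7}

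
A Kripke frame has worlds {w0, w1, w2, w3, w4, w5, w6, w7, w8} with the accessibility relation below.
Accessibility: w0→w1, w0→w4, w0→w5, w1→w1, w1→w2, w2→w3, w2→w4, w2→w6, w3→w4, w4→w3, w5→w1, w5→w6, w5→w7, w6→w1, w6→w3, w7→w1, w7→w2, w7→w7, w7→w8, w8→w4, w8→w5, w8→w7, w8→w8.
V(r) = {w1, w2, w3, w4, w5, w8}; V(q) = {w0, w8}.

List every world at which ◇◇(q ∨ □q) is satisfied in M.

w5, w7, w8

Let φ = ◇◇(q ∨ □q). Evaluate φ at each world:
  w0 (successors {w1, w4, w5}): φ is false.
  w1 (successors {w1, w2}): φ is false.
  w2 (successors {w3, w4, w6}): φ is false.
  w3 (successors {w4}): φ is false.
  w4 (successors {w3}): φ is false.
  w5 (successors {w1, w6, w7}): φ is true.
  w6 (successors {w1, w3}): φ is false.
  w7 (successors {w1, w2, w7, w8}): φ is true.
  w8 (successors {w4, w5, w7, w8}): φ is true.
For instance, at w3:
  At w3: ◇◇(q ∨ □q) requires ◇(q ∨ □q) at some successor in {w4}.
    At w4: ◇(q ∨ □q) is false.
  So ◇◇(q ∨ □q) is false at w3.
Satisfying worlds: {w5, w7, w8}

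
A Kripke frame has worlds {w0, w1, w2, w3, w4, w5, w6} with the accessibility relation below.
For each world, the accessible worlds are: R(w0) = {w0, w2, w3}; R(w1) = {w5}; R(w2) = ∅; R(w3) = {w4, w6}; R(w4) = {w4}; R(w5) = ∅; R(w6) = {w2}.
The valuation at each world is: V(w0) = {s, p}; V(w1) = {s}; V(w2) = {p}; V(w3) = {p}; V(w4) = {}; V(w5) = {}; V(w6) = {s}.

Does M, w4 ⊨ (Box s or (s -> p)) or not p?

Yes

At w4: Box s or (s -> p) is true, not p is true, so (Box s or (s -> p)) or not p is true.
  At w4: Box s is false, s -> p is true, so Box s or (s -> p) is true.
    At w4: Box s requires s at every successor {w4}.
      s fails at w4, so Box s is false at w4.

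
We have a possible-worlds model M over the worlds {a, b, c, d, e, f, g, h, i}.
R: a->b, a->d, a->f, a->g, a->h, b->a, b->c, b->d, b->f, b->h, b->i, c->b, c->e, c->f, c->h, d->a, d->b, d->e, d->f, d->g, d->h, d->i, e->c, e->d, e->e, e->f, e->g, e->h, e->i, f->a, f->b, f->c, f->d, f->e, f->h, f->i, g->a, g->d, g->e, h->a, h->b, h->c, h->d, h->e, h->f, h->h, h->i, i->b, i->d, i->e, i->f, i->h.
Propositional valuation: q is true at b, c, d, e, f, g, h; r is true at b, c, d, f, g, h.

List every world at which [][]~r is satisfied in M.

none

Let φ = [][]~r. Evaluate φ at each world:
  a (successors {b, d, f, g, h}): φ is false.
  b (successors {a, c, d, f, h, i}): φ is false.
  c (successors {b, e, f, h}): φ is false.
  d (successors {a, b, e, f, g, h, i}): φ is false.
  e (successors {c, d, e, f, g, h, i}): φ is false.
  f (successors {a, b, c, d, e, h, i}): φ is false.
  g (successors {a, d, e}): φ is false.
  h (successors {a, b, c, d, e, f, h, i}): φ is false.
  i (successors {b, d, e, f, h}): φ is false.
For instance, at g:
  At g: [][]~r requires []~r at every successor {a, d, e}.
    []~r fails at a, so [][]~r is false at g.
      At a: []~r requires ~r at every successor {b, d, f, g, h}.
        ~r fails at b, so []~r is false at a.
Satisfying worlds: none.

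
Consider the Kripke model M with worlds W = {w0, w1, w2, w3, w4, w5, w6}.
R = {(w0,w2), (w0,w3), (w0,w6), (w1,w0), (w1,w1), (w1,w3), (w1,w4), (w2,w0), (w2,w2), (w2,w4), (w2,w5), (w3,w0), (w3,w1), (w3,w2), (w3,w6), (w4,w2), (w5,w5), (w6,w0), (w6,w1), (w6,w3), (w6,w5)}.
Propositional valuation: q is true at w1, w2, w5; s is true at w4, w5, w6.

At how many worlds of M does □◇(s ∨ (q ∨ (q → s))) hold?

7

Let φ = □◇(s ∨ (q ∨ (q → s))). Evaluate φ at each world:
  w0 (successors {w2, w3, w6}): φ is true.
  w1 (successors {w0, w1, w3, w4}): φ is true.
  w2 (successors {w0, w2, w4, w5}): φ is true.
  w3 (successors {w0, w1, w2, w6}): φ is true.
  w4 (successors {w2}): φ is true.
  w5 (successors {w5}): φ is true.
  w6 (successors {w0, w1, w3, w5}): φ is true.
For instance, at w5:
  At w5: □◇(s ∨ (q ∨ (q → s))) requires ◇(s ∨ (q ∨ (q → s))) at every successor {w5}.
      At w5: ◇(s ∨ (q ∨ (q → s))) requires s ∨ (q ∨ (q → s)) at some successor in {w5}.
        s ∨ (q ∨ (q → s)) holds at w5, so ◇(s ∨ (q ∨ (q → s))) is true at w5.
  So □◇(s ∨ (q ∨ (q → s))) is true at w5.
Satisfying worlds: {w0, w1, w2, w3, w4, w5, w6}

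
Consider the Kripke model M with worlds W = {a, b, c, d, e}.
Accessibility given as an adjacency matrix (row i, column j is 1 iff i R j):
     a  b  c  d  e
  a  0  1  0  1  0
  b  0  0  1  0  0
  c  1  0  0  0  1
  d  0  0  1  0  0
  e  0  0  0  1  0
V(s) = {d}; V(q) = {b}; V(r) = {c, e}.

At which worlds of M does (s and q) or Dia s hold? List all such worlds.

a, e

Let φ = (s and q) or Dia s. Evaluate φ at each world:
  a (successors {b, d}): φ is true.
  b (successors {c}): φ is false.
  c (successors {a, e}): φ is false.
  d (successors {c}): φ is false.
  e (successors {d}): φ is true.
For instance, at a:
  At a: s and q is false, Dia s is true, so (s and q) or Dia s is true.
    At a: Dia s requires s at some successor in {b, d}.
      s holds at d, so Dia s is true at a.
Satisfying worlds: {a, e}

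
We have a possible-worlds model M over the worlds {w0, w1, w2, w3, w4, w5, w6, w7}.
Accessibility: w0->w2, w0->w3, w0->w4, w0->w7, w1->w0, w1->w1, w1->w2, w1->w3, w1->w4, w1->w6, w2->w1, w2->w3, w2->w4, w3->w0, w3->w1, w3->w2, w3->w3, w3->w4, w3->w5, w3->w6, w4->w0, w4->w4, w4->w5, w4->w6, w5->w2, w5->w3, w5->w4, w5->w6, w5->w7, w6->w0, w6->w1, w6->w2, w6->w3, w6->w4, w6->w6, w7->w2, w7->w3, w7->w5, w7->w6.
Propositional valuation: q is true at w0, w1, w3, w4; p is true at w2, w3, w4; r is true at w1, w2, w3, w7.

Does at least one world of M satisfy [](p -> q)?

Yes

Recall that []ψ holds at a world iff ψ holds at every accessible world, and <>ψ holds iff ψ holds at some accessible world.
Let φ = [](p -> q). Evaluate φ at each world:
  w0 (successors {w2, w3, w4, w7}): φ is false.
  w1 (successors {w0, w1, w2, w3, w4, w6}): φ is false.
  w2 (successors {w1, w3, w4}): φ is true.
  w3 (successors {w0, w1, w2, w3, w4, w5, w6}): φ is false.
  w4 (successors {w0, w4, w5, w6}): φ is true.
  w5 (successors {w2, w3, w4, w6, w7}): φ is false.
  w6 (successors {w0, w1, w2, w3, w4, w6}): φ is false.
  w7 (successors {w2, w3, w5, w6}): φ is false.
Detail at w2 (witness):
  At w2: [](p -> q) requires p -> q at every successor {w1, w3, w4}.
    At w1: p -> q is true.
    At w3: p -> q is true.
    At w4: p -> q is true.
  So [](p -> q) is true at w2.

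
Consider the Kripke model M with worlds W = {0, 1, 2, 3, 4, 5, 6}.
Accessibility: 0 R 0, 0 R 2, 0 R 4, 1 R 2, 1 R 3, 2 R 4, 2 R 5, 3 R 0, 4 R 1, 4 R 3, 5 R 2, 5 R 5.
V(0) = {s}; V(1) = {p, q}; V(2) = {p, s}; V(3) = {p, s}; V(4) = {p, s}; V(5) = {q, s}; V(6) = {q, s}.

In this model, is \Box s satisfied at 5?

Yes

At 5: \Box s requires s at every successor {2, 5}.
  At 2: s is true.
  At 5: s is true.
So \Box s is true at 5.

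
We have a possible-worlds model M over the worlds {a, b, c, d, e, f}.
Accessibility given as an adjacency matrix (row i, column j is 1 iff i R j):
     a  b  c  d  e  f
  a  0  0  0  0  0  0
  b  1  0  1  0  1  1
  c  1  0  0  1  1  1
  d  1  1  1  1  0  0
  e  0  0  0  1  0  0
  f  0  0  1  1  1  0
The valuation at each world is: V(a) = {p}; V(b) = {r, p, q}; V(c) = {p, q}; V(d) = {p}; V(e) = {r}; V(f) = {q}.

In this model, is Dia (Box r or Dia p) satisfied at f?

Recall that Box ψ holds at a world iff ψ holds at every accessible world, and Dia ψ holds iff ψ holds at some accessible world.
At f: Dia (Box r or Dia p) requires Box r or Dia p at some successor in {c, d, e}.
  Box r or Dia p holds at c, so Dia (Box r or Dia p) is true at f.
    At c: Box r is false, Dia p is true, so Box r or Dia p is true.
      At c: Box r requires r at every successor {a, d, e, f}.
        r fails at a, so Box r is false at c.
      At c: Dia p requires p at some successor in {a, d, e, f}.
        p holds at a, so Dia p is true at c.

Yes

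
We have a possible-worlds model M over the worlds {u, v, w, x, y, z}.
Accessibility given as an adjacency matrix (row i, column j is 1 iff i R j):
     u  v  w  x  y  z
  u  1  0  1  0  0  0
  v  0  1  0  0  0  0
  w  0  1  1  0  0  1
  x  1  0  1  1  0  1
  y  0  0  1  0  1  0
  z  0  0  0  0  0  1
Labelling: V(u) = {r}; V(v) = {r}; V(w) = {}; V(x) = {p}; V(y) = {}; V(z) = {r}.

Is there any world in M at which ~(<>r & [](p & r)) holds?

Recall that []ψ holds at a world iff ψ holds at every accessible world, and <>ψ holds iff ψ holds at some accessible world.
Let φ = ~(<>r & [](p & r)). Evaluate φ at each world:
  u (successors {u, w}): φ is true.
  v (successors {v}): φ is true.
  w (successors {v, w, z}): φ is true.
  x (successors {u, w, x, z}): φ is true.
  y (successors {w, y}): φ is true.
  z (successors {z}): φ is true.
Detail at u (witness):
  At u: <>r & [](p & r) is false, so ~(<>r & [](p & r)) is true.
    At u: <>r is true, [](p & r) is false, so <>r & [](p & r) is false.
      At u: <>r requires r at some successor in {u, w}.
        r holds at u, so <>r is true at u.
      At u: [](p & r) requires p & r at every successor {u, w}.
        p & r fails at u, so [](p & r) is false at u.

Yes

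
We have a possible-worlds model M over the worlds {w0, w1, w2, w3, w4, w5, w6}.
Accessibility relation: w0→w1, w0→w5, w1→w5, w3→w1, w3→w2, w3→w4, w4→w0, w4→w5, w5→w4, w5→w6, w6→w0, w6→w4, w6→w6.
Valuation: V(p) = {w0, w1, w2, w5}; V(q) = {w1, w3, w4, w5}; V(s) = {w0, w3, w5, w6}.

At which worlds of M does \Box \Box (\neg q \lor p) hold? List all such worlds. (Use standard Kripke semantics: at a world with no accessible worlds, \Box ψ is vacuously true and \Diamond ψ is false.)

w2, w3

Let φ = \Box \Box (\neg q \lor p). Evaluate φ at each world:
  w0 (successors {w1, w5}): φ is false.
  w1 (successors {w5}): φ is false.
  w2 (successors ∅): φ is true.
  w3 (successors {w1, w2, w4}): φ is true.
  w4 (successors {w0, w5}): φ is false.
  w5 (successors {w4, w6}): φ is false.
  w6 (successors {w0, w4, w6}): φ is false.
For instance, at w1:
  At w1: \Box \Box (\neg q \lor p) requires \Box (\neg q \lor p) at every successor {w5}.
    \Box (\neg q \lor p) fails at w5, so \Box \Box (\neg q \lor p) is false at w1.
      At w5: \Box (\neg q \lor p) requires \neg q \lor p at every successor {w4, w6}.
        \neg q \lor p fails at w4, so \Box (\neg q \lor p) is false at w5.
Satisfying worlds: {w2, w3}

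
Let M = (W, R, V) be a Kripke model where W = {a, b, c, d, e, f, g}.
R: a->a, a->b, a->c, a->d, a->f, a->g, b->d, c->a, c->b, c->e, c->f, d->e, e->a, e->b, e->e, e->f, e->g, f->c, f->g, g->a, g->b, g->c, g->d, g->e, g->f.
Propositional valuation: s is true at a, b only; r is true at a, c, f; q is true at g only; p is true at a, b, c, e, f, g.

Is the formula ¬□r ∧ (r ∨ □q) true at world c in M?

At c: ¬□r is true, r ∨ □q is true, so ¬□r ∧ (r ∨ □q) is true.
  At c: □r is false, so ¬□r is true.
    At c: □r requires r at every successor {a, b, e, f}.
      r fails at b, so □r is false at c.
  At c: r is true, □q is false, so r ∨ □q is true.
    At c: □q requires q at every successor {a, b, e, f}.
      q fails at a, so □q is false at c.

Yes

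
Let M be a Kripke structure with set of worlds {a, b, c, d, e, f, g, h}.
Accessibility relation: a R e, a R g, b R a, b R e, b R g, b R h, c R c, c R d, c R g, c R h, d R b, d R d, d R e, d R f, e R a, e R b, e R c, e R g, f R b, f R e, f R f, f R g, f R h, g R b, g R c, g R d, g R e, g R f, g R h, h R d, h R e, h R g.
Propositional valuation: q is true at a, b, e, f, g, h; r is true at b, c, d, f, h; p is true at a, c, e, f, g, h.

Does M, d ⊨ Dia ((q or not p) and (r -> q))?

At d: Dia ((q or not p) and (r -> q)) requires (q or not p) and (r -> q) at some successor in {b, d, e, f}.
  (q or not p) and (r -> q) holds at b, so Dia ((q or not p) and (r -> q)) is true at d.

Yes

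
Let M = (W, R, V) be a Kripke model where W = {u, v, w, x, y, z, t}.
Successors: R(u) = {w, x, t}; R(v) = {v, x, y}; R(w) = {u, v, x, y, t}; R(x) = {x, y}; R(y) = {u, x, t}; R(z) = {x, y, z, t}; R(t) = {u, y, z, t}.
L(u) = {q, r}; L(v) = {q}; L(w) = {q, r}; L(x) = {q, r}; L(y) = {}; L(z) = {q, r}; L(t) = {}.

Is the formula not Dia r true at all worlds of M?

Let φ = not Dia r. Evaluate φ at each world:
  u (successors {w, x, t}): φ is false.
  v (successors {v, x, y}): φ is false.
  w (successors {u, v, x, y, t}): φ is false.
  x (successors {x, y}): φ is false.
  y (successors {u, x, t}): φ is false.
  z (successors {x, y, z, t}): φ is false.
  t (successors {u, y, z, t}): φ is false.
Detail at u (counterexample):
  At u: Dia r is true, so not Dia r is false.
    At u: Dia r requires r at some successor in {w, x, t}.
      r holds at w, so Dia r is true at u.

No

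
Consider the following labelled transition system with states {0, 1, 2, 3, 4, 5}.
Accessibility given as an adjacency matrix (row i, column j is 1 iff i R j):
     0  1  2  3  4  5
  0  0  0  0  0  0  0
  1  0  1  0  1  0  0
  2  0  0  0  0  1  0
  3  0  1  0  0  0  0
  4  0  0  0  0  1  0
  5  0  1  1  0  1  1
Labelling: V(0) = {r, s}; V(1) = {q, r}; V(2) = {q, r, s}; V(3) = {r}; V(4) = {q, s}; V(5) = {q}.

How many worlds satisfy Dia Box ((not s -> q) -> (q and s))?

3

Let φ = Dia Box ((not s -> q) -> (q and s)). Evaluate φ at each world:
  0 (successors ∅): φ is false.
  1 (successors {1, 3}): φ is false.
  2 (successors {4}): φ is true.
  3 (successors {1}): φ is false.
  4 (successors {4}): φ is true.
  5 (successors {1, 2, 4, 5}): φ is true.
For instance, at 2:
  At 2: Dia Box ((not s -> q) -> (q and s)) requires Box ((not s -> q) -> (q and s)) at some successor in {4}.
    Box ((not s -> q) -> (q and s)) holds at 4, so Dia Box ((not s -> q) -> (q and s)) is true at 2.
      At 4: Box ((not s -> q) -> (q and s)) requires (not s -> q) -> (q and s) at every successor {4}.
        At 4: (not s -> q) -> (q and s) is true.
      So Box ((not s -> q) -> (q and s)) is true at 4.
Satisfying worlds: {2, 4, 5}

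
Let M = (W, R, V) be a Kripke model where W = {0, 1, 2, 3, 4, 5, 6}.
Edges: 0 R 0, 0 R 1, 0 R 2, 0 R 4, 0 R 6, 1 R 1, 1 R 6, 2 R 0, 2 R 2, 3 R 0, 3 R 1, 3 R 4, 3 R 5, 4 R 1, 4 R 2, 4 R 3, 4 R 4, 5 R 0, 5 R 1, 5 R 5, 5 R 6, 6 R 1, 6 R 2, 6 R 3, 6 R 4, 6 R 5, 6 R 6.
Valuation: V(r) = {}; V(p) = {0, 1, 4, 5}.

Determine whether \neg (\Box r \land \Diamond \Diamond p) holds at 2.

At 2: \Box r \land \Diamond \Diamond p is false, so \neg (\Box r \land \Diamond \Diamond p) is true.
  At 2: \Box r is false, \Diamond \Diamond p is true, so \Box r \land \Diamond \Diamond p is false.
    At 2: \Box r requires r at every successor {0, 2}.
      r fails at 0, so \Box r is false at 2.
    At 2: \Diamond \Diamond p requires \Diamond p at some successor in {0, 2}.
      \Diamond p holds at 0, so \Diamond \Diamond p is true at 2.

Yes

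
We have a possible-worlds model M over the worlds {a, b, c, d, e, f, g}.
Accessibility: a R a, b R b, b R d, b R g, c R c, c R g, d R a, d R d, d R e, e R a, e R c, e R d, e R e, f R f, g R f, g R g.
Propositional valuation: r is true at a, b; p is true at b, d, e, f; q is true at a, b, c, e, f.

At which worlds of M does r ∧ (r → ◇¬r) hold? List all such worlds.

b

Let φ = r ∧ (r → ◇¬r). Evaluate φ at each world:
  a (successors {a}): φ is false.
  b (successors {b, d, g}): φ is true.
  c (successors {c, g}): φ is false.
  d (successors {a, d, e}): φ is false.
  e (successors {a, c, d, e}): φ is false.
  f (successors {f}): φ is false.
  g (successors {f, g}): φ is false.
For instance, at e:
  At e: r is false, r → ◇¬r is true, so r ∧ (r → ◇¬r) is false.
    At e: r is false, ◇¬r is true, so r → ◇¬r is true.
      At e: ◇¬r requires ¬r at some successor in {a, c, d, e}.
        ¬r holds at c, so ◇¬r is true at e.
Satisfying worlds: {b}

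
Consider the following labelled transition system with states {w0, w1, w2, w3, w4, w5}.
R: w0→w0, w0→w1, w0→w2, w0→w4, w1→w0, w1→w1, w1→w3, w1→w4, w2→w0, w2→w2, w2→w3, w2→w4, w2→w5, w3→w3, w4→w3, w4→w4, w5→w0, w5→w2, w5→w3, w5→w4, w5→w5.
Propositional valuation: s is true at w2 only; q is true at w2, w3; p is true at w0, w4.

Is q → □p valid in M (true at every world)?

Let φ = q → □p. Evaluate φ at each world:
  w0 (successors {w0, w1, w2, w4}): φ is true.
  w1 (successors {w0, w1, w3, w4}): φ is true.
  w2 (successors {w0, w2, w3, w4, w5}): φ is false.
  w3 (successors {w3}): φ is false.
  w4 (successors {w3, w4}): φ is true.
  w5 (successors {w0, w2, w3, w4, w5}): φ is true.
Detail at w2 (counterexample):
  At w2: q is true, □p is false, so q → □p is false.
    At w2: □p requires p at every successor {w0, w2, w3, w4, w5}.
      p fails at w2, so □p is false at w2.

No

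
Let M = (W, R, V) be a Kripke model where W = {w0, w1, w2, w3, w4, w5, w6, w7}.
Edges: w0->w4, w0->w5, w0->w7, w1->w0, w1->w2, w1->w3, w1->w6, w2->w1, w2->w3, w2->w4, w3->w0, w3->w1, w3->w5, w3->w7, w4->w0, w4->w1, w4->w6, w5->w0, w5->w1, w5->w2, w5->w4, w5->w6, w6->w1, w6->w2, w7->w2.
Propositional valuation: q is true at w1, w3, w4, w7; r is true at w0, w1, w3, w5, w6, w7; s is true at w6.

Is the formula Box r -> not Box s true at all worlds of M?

Let φ = Box r -> not Box s. Evaluate φ at each world:
  w0 (successors {w4, w5, w7}): φ is true.
  w1 (successors {w0, w2, w3, w6}): φ is true.
  w2 (successors {w1, w3, w4}): φ is true.
  w3 (successors {w0, w1, w5, w7}): φ is true.
  w4 (successors {w0, w1, w6}): φ is true.
  w5 (successors {w0, w1, w2, w4, w6}): φ is true.
  w6 (successors {w1, w2}): φ is true.
  w7 (successors {w2}): φ is true.
For instance, at w2:
  At w2: Box r is false, not Box s is true, so Box r -> not Box s is true.
    At w2: Box r requires r at every successor {w1, w3, w4}.
      r fails at w4, so Box r is false at w2.
    At w2: Box s is false, so not Box s is true.
      At w2: Box s requires s at every successor {w1, w3, w4}.
        s fails at w1, so Box s is false at w2.

Yes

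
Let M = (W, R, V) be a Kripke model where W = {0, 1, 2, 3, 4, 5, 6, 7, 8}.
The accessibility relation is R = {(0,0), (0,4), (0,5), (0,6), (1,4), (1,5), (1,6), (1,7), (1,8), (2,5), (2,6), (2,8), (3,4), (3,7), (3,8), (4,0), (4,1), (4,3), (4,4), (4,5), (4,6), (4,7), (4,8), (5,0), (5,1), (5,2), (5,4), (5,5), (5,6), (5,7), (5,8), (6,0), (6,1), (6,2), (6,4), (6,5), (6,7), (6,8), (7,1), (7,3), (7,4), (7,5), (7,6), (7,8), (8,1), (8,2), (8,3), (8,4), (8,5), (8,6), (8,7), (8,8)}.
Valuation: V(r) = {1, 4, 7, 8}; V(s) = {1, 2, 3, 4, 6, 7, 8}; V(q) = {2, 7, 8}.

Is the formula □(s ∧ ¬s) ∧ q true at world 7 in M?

No

At 7: □(s ∧ ¬s) is false, q is true, so □(s ∧ ¬s) ∧ q is false.
  At 7: □(s ∧ ¬s) requires s ∧ ¬s at every successor {1, 3, 4, 5, 6, 8}.
    s ∧ ¬s fails at 1, so □(s ∧ ¬s) is false at 7.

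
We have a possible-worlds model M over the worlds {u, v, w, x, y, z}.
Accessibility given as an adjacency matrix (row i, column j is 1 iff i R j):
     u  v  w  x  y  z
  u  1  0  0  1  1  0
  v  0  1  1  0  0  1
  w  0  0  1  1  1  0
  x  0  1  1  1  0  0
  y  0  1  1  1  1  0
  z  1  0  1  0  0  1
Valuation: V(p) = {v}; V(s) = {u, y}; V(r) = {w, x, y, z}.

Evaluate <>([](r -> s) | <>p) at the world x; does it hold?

Recall that []ψ holds at a world iff ψ holds at every accessible world, and <>ψ holds iff ψ holds at some accessible world.
At x: <>([](r -> s) | <>p) requires [](r -> s) | <>p at some successor in {v, w, x}.
  [](r -> s) | <>p holds at v, so <>([](r -> s) | <>p) is true at x.
    At v: [](r -> s) is false, <>p is true, so [](r -> s) | <>p is true.
      At v: [](r -> s) requires r -> s at every successor {v, w, z}.
        r -> s fails at w, so [](r -> s) is false at v.
      At v: <>p requires p at some successor in {v, w, z}.
        p holds at v, so <>p is true at v.

Yes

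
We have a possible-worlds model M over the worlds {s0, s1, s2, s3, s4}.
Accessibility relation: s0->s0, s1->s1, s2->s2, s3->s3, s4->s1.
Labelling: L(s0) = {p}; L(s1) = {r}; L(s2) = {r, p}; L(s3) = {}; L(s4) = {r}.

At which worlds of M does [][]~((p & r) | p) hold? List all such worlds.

s1, s3, s4

Recall that []ψ holds at a world iff ψ holds at every accessible world, and <>ψ holds iff ψ holds at some accessible world.
Let φ = [][]~((p & r) | p). Evaluate φ at each world:
  s0 (successors {s0}): φ is false.
  s1 (successors {s1}): φ is true.
  s2 (successors {s2}): φ is false.
  s3 (successors {s3}): φ is true.
  s4 (successors {s1}): φ is true.
For instance, at s2:
  At s2: [][]~((p & r) | p) requires []~((p & r) | p) at every successor {s2}.
    []~((p & r) | p) fails at s2, so [][]~((p & r) | p) is false at s2.
      At s2: []~((p & r) | p) requires ~((p & r) | p) at every successor {s2}.
        ~((p & r) | p) fails at s2, so []~((p & r) | p) is false at s2.
Satisfying worlds: {s1, s3, s4}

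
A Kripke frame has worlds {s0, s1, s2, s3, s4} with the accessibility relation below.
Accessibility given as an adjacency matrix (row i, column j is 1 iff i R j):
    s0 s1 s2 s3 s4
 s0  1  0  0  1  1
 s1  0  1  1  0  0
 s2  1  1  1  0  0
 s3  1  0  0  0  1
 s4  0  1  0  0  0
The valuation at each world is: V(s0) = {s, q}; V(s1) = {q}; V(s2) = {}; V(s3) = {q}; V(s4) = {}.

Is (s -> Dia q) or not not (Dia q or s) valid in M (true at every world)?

Let φ = (s -> Dia q) or not not (Dia q or s). Evaluate φ at each world:
  s0 (successors {s0, s3, s4}): φ is true.
  s1 (successors {s1, s2}): φ is true.
  s2 (successors {s0, s1, s2}): φ is true.
  s3 (successors {s0, s4}): φ is true.
  s4 (successors {s1}): φ is true.
For instance, at s4:
  At s4: s -> Dia q is true, not not (Dia q or s) is true, so (s -> Dia q) or not not (Dia q or s) is true.
    At s4: s is false, Dia q is true, so s -> Dia q is true.
      At s4: Dia q requires q at some successor in {s1}.
        q holds at s1, so Dia q is true at s4.
    At s4: not (Dia q or s) is false, so not not (Dia q or s) is true.
      At s4: Dia q or s is true, so not (Dia q or s) is false.

Yes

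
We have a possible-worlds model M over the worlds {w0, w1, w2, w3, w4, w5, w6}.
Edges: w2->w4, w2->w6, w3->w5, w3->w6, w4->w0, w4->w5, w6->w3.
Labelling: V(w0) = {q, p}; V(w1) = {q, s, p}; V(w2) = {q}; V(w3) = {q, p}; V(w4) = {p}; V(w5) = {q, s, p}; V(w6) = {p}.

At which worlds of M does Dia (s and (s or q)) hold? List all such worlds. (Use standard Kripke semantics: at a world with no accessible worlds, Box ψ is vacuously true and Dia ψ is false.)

w3, w4

Let φ = Dia (s and (s or q)). Evaluate φ at each world:
  w0 (successors ∅): φ is false.
  w1 (successors ∅): φ is false.
  w2 (successors {w4, w6}): φ is false.
  w3 (successors {w5, w6}): φ is true.
  w4 (successors {w0, w5}): φ is true.
  w5 (successors ∅): φ is false.
  w6 (successors {w3}): φ is false.
For instance, at w3:
  At w3: Dia (s and (s or q)) requires s and (s or q) at some successor in {w5, w6}.
    s and (s or q) holds at w5, so Dia (s and (s or q)) is true at w3.
Satisfying worlds: {w3, w4}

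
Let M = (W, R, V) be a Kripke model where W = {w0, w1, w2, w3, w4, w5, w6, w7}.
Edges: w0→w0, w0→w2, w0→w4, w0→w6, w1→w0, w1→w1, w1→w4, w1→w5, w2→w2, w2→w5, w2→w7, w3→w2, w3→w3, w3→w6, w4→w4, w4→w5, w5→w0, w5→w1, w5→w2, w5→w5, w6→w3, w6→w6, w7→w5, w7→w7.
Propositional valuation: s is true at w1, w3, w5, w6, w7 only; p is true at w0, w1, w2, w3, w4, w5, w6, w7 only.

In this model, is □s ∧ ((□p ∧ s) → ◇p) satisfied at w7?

At w7: □s is true, (□p ∧ s) → ◇p is true, so □s ∧ ((□p ∧ s) → ◇p) is true.
  At w7: □s requires s at every successor {w5, w7}.
    At w5: s is true.
    At w7: s is true.
  So □s is true at w7.
  At w7: □p ∧ s is true, ◇p is true, so (□p ∧ s) → ◇p is true.
    At w7: □p is true, s is true, so □p ∧ s is true.
      At w7: □p requires p at every successor {w5, w7}.
        At w5: p is true.
        At w7: p is true.
      So □p is true at w7.
    At w7: ◇p requires p at some successor in {w5, w7}.
      p holds at w5, so ◇p is true at w7.

Yes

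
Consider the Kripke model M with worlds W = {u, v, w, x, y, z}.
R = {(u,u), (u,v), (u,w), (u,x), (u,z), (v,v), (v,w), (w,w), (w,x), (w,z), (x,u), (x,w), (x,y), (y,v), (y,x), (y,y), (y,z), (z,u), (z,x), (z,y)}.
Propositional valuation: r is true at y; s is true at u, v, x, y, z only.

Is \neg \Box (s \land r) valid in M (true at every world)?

Recall that \Box ψ holds at a world iff ψ holds at every accessible world, and \Diamond ψ holds iff ψ holds at some accessible world.
Let φ = \neg \Box (s \land r). Evaluate φ at each world:
  u (successors {u, v, w, x, z}): φ is true.
  v (successors {v, w}): φ is true.
  w (successors {w, x, z}): φ is true.
  x (successors {u, w, y}): φ is true.
  y (successors {v, x, y, z}): φ is true.
  z (successors {u, x, y}): φ is true.
For instance, at x:
  At x: \Box (s \land r) is false, so \neg \Box (s \land r) is true.
    At x: \Box (s \land r) requires s \land r at every successor {u, w, y}.
      s \land r fails at u, so \Box (s \land r) is false at x.

Yes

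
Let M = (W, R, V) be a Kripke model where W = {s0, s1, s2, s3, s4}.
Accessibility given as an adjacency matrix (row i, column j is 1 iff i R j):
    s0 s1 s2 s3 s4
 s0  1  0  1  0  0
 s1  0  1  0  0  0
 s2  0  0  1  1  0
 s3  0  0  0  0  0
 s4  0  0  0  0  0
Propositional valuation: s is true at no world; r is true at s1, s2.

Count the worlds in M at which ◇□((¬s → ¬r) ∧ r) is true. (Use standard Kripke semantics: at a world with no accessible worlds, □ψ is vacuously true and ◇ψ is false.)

1

Recall that □ψ holds at a world iff ψ holds at every accessible world, and ◇ψ holds iff ψ holds at some accessible world.
Let φ = ◇□((¬s → ¬r) ∧ r). Evaluate φ at each world:
  s0 (successors {s0, s2}): φ is false.
  s1 (successors {s1}): φ is false.
  s2 (successors {s2, s3}): φ is true.
  s3 (successors ∅): φ is false.
  s4 (successors ∅): φ is false.
For instance, at s1:
  At s1: ◇□((¬s → ¬r) ∧ r) requires □((¬s → ¬r) ∧ r) at some successor in {s1}.
    At s1: □((¬s → ¬r) ∧ r) is false.
  So ◇□((¬s → ¬r) ∧ r) is false at s1.
Satisfying worlds: {s2}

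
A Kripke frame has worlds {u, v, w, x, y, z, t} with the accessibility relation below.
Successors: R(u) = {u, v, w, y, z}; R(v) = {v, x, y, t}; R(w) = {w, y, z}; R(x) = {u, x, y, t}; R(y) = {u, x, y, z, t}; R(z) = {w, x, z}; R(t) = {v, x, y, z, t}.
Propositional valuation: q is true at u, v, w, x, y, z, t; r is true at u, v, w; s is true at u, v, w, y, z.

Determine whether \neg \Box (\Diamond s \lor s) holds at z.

At z: \Box (\Diamond s \lor s) is true, so \neg \Box (\Diamond s \lor s) is false.
  At z: \Box (\Diamond s \lor s) requires \Diamond s \lor s at every successor {w, x, z}.
      At w: \Diamond s is true, s is true, so \Diamond s \lor s is true.
      At x: \Diamond s is true, s is false, so \Diamond s \lor s is true.
      At z: \Diamond s is true, s is true, so \Diamond s \lor s is true.
  So \Box (\Diamond s \lor s) is true at z.

No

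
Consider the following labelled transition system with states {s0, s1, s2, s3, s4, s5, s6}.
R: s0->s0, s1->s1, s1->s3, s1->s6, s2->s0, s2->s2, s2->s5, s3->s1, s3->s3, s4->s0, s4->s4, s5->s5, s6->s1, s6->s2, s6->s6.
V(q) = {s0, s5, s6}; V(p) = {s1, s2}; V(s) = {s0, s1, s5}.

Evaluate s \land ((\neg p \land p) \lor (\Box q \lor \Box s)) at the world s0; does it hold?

At s0: s is true, (\neg p \land p) \lor (\Box q \lor \Box s) is true, so s \land ((\neg p \land p) \lor (\Box q \lor \Box s)) is true.
  At s0: \neg p \land p is false, \Box q \lor \Box s is true, so (\neg p \land p) \lor (\Box q \lor \Box s) is true.
    At s0: \Box q is true, \Box s is true, so \Box q \lor \Box s is true.
      At s0: \Box q requires q at every successor {s0}.
        At s0: q is true.
      So \Box q is true at s0.
      At s0: \Box s requires s at every successor {s0}.
        At s0: s is true.
      So \Box s is true at s0.

Yes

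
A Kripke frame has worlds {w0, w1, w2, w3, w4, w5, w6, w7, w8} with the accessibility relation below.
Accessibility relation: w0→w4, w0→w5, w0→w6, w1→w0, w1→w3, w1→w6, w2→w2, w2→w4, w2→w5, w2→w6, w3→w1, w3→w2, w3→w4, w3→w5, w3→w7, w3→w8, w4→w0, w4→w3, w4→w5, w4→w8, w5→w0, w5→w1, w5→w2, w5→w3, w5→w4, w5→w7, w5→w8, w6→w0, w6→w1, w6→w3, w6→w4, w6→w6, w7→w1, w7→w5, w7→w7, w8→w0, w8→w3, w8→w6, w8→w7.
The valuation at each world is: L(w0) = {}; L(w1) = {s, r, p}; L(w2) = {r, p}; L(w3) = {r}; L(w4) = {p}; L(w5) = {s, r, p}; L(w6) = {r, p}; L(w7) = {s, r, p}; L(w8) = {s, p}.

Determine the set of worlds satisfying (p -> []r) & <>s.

Let φ = (p -> []r) & <>s. Evaluate φ at each world:
  w0 (successors {w4, w5, w6}): φ is true.
  w1 (successors {w0, w3, w6}): φ is false.
  w2 (successors {w2, w4, w5, w6}): φ is false.
  w3 (successors {w1, w2, w4, w5, w7, w8}): φ is true.
  w4 (successors {w0, w3, w5, w8}): φ is false.
  w5 (successors {w0, w1, w2, w3, w4, w7, w8}): φ is false.
  w6 (successors {w0, w1, w3, w4, w6}): φ is false.
  w7 (successors {w1, w5, w7}): φ is true.
  w8 (successors {w0, w3, w6, w7}): φ is false.
For instance, at w1:
  At w1: p -> []r is false, <>s is false, so (p -> []r) & <>s is false.
    At w1: p is true, []r is false, so p -> []r is false.
      At w1: []r requires r at every successor {w0, w3, w6}.
        r fails at w0, so []r is false at w1.
    At w1: <>s requires s at some successor in {w0, w3, w6}.
      At w0: s is false.
      At w3: s is false.
      At w6: s is false.
    So <>s is false at w1.
Satisfying worlds: {w0, w3, w7}

w0, w3, w7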